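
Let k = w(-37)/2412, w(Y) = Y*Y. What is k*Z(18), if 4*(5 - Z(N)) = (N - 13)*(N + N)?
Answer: -13690/603 ≈ -22.703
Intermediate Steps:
Z(N) = 5 - N*(-13 + N)/2 (Z(N) = 5 - (N - 13)*(N + N)/4 = 5 - (-13 + N)*2*N/4 = 5 - N*(-13 + N)/2)
w(Y) = Y²
k = 1369/2412 (k = (-37)²/2412 = 1369*(1/2412) = 1369/2412 ≈ 0.56758)
k*Z(18) = 1369*(5 - ½*18² + (13/2)*18)/2412 = 1369*(5 - ½*324 + 117)/2412 = 1369*(5 - 162 + 117)/2412 = (1369/2412)*(-40) = -13690/603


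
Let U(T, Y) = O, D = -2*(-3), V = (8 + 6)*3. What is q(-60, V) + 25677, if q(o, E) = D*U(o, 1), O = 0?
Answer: 25677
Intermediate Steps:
V = 42 (V = 14*3 = 42)
D = 6
U(T, Y) = 0
q(o, E) = 0 (q(o, E) = 6*0 = 0)
q(-60, V) + 25677 = 0 + 25677 = 25677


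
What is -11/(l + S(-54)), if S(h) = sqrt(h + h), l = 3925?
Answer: -43175/15405733 + 66*I*sqrt(3)/15405733 ≈ -0.0028025 + 7.4203e-6*I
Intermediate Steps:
S(h) = sqrt(2)*sqrt(h) (S(h) = sqrt(2*h) = sqrt(2)*sqrt(h))
-11/(l + S(-54)) = -11/(3925 + sqrt(2)*sqrt(-54)) = -11/(3925 + sqrt(2)*(3*I*sqrt(6))) = -11/(3925 + 6*I*sqrt(3))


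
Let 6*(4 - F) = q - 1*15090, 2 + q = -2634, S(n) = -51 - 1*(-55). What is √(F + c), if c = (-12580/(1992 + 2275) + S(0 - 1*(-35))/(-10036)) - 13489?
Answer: I*√37598344882254897/1889277 ≈ 102.63*I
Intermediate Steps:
S(n) = 4 (S(n) = -51 + 55 = 4)
q = -2636 (q = -2 - 2634 = -2636)
c = -8496676062/629759 (c = (-12580/(1992 + 2275) + 4/(-10036)) - 13489 = (-12580/4267 + 4*(-1/10036)) - 13489 = (-12580*1/4267 - 1/2509) - 13489 = (-740/251 - 1/2509) - 13489 = -1856911/629759 - 13489 = -8496676062/629759 ≈ -13492.)
F = 8875/3 (F = 4 - (-2636 - 1*15090)/6 = 4 - (-2636 - 15090)/6 = 4 - ⅙*(-17726) = 4 + 8863/3 = 8875/3 ≈ 2958.3)
√(F + c) = √(8875/3 - 8496676062/629759) = √(-19900917061/1889277) = I*√37598344882254897/1889277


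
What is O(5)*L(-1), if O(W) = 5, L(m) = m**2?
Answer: 5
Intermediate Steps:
O(5)*L(-1) = 5*(-1)**2 = 5*1 = 5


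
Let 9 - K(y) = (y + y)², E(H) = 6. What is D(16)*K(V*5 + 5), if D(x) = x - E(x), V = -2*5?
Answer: -80910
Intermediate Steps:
V = -10
K(y) = 9 - 4*y² (K(y) = 9 - (y + y)² = 9 - (2*y)² = 9 - 4*y²)
D(x) = -6 + x (D(x) = x - 1*6 = x - 6 = -6 + x)
D(16)*K(V*5 + 5) = (-6 + 16)*(9 - 4*(-10*5 + 5)²) = 10*(9 - 4*(-50 + 5)²) = 10*(9 - 4*(-45)²) = 10*(9 - 4*2025) = 10*(9 - 8100) = 10*(-8091) = -80910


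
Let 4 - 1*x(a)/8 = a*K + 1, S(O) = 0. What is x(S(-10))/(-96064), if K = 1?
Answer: -3/12008 ≈ -0.00024983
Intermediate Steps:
x(a) = 24 - 8*a (x(a) = 32 - 8*(a*1 + 1) = 32 - 8*(a + 1) = 32 - 8*(1 + a) = 32 + (-8 - 8*a) = 24 - 8*a)
x(S(-10))/(-96064) = (24 - 8*0)/(-96064) = (24 + 0)*(-1/96064) = 24*(-1/96064) = -3/12008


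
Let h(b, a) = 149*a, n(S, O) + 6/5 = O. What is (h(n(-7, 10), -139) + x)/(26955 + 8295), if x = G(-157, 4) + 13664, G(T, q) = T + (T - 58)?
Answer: -2473/11750 ≈ -0.21047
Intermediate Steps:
n(S, O) = -6/5 + O
G(T, q) = -58 + 2*T (G(T, q) = T + (-58 + T) = -58 + 2*T)
x = 13292 (x = (-58 + 2*(-157)) + 13664 = (-58 - 314) + 13664 = -372 + 13664 = 13292)
(h(n(-7, 10), -139) + x)/(26955 + 8295) = (149*(-139) + 13292)/(26955 + 8295) = (-20711 + 13292)/35250 = -7419*1/35250 = -2473/11750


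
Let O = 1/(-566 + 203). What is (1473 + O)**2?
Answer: 285901951204/131769 ≈ 2.1697e+6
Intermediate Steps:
O = -1/363 (O = 1/(-363) = -1/363 ≈ -0.0027548)
(1473 + O)**2 = (1473 - 1/363)**2 = (534698/363)**2 = 285901951204/131769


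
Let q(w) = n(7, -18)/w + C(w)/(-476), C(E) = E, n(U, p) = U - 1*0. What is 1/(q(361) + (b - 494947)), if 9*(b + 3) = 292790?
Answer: -1546524/715141334261 ≈ -2.1625e-6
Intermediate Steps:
b = 292763/9 (b = -3 + (1/9)*292790 = -3 + 292790/9 = 292763/9 ≈ 32529.)
n(U, p) = U (n(U, p) = U + 0 = U)
q(w) = 7/w - w/476 (q(w) = 7/w + w/(-476) = 7/w + w*(-1/476) = 7/w - w/476)
1/(q(361) + (b - 494947)) = 1/((7/361 - 1/476*361) + (292763/9 - 494947)) = 1/((7*(1/361) - 361/476) - 4161760/9) = 1/((7/361 - 361/476) - 4161760/9) = 1/(-126989/171836 - 4161760/9) = 1/(-715141334261/1546524) = -1546524/715141334261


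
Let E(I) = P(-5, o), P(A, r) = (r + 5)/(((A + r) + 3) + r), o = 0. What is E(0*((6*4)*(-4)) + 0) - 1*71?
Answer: -147/2 ≈ -73.500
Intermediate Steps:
P(A, r) = (5 + r)/(3 + A + 2*r) (P(A, r) = (5 + r)/((3 + A + r) + r) = (5 + r)/(3 + A + 2*r))
E(I) = -5/2 (E(I) = (5 + 0)/(3 - 5 + 2*0) = 5/(3 - 5 + 0) = 5/(-2) = -½*5 = -5/2)
E(0*((6*4)*(-4)) + 0) - 1*71 = -5/2 - 1*71 = -5/2 - 71 = -147/2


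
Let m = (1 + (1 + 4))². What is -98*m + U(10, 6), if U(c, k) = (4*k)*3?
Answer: -3456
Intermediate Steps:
U(c, k) = 12*k
m = 36 (m = (1 + 5)² = 6² = 36)
-98*m + U(10, 6) = -98*36 + 12*6 = -3528 + 72 = -3456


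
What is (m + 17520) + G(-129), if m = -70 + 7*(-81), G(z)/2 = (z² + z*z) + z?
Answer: 83189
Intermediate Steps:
G(z) = 2*z + 4*z² (G(z) = 2*((z² + z*z) + z) = 2*((z² + z²) + z) = 2*(2*z² + z) = 2*(z + 2*z²) = 2*z + 4*z²)
m = -637 (m = -70 - 567 = -637)
(m + 17520) + G(-129) = (-637 + 17520) + 2*(-129)*(1 + 2*(-129)) = 16883 + 2*(-129)*(1 - 258) = 16883 + 2*(-129)*(-257) = 16883 + 66306 = 83189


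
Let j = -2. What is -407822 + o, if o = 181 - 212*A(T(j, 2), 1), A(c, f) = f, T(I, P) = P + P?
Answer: -407853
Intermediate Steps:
T(I, P) = 2*P
o = -31 (o = 181 - 212*1 = 181 - 212 = -31)
-407822 + o = -407822 - 31 = -407853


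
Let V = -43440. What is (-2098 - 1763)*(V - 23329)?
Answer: 257795109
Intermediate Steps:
(-2098 - 1763)*(V - 23329) = (-2098 - 1763)*(-43440 - 23329) = -3861*(-66769) = 257795109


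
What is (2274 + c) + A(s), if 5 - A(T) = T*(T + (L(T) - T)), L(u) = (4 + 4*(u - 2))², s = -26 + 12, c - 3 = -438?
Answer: 52244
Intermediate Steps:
c = -435 (c = 3 - 438 = -435)
s = -14
L(u) = (-4 + 4*u)² (L(u) = (4 + 4*(-2 + u))² = (4 + (-8 + 4*u))² = (-4 + 4*u)²)
A(T) = 5 - 16*T*(-1 + T)² (A(T) = 5 - T*(T + (16*(-1 + T)² - T)) = 5 - T*(T + (-T + 16*(-1 + T)²)) = 5 - T*16*(-1 + T)² = 5 - 16*T*(-1 + T)²)
(2274 + c) + A(s) = (2274 - 435) + (5 - 16*(-14)*(-1 - 14)²) = 1839 + (5 - 16*(-14)*(-15)²) = 1839 + (5 - 16*(-14)*225) = 1839 + (5 + 50400) = 1839 + 50405 = 52244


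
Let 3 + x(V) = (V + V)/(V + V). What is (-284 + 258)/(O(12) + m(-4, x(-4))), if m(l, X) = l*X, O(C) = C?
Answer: -13/10 ≈ -1.3000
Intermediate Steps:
x(V) = -2 (x(V) = -3 + (V + V)/(V + V) = -3 + (2*V)/((2*V)) = -3 + (2*V)*(1/(2*V)) = -3 + 1 = -2)
m(l, X) = X*l
(-284 + 258)/(O(12) + m(-4, x(-4))) = (-284 + 258)/(12 - 2*(-4)) = -26/(12 + 8) = -26/20 = -26*1/20 = -13/10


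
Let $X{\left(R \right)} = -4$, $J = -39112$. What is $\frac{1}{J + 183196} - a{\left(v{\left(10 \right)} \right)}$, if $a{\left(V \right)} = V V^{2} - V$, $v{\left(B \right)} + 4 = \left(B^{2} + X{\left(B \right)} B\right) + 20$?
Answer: $- \frac{63238467599}{144084} \approx -4.389 \cdot 10^{5}$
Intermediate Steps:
$v{\left(B \right)} = 16 + B^{2} - 4 B$ ($v{\left(B \right)} = -4 + \left(\left(B^{2} - 4 B\right) + 20\right) = -4 + \left(20 + B^{2} - 4 B\right) = 16 + B^{2} - 4 B$)
$a{\left(V \right)} = V^{3} - V$
$\frac{1}{J + 183196} - a{\left(v{\left(10 \right)} \right)} = \frac{1}{-39112 + 183196} - \left(\left(16 + 10^{2} - 40\right)^{3} - \left(16 + 10^{2} - 40\right)\right) = \frac{1}{144084} - \left(\left(16 + 100 - 40\right)^{3} - \left(16 + 100 - 40\right)\right) = \frac{1}{144084} - \left(76^{3} - 76\right) = \frac{1}{144084} - \left(438976 - 76\right) = \frac{1}{144084} - 438900 = - \frac{63238467599}{144084}$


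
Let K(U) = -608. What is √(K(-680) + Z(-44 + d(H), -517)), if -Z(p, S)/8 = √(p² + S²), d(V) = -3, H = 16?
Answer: 2*√(-152 - 94*√122) ≈ 69.0*I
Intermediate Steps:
Z(p, S) = -8*√(S² + p²) (Z(p, S) = -8*√(p² + S²) = -8*√(S² + p²))
√(K(-680) + Z(-44 + d(H), -517)) = √(-608 - 8*√((-517)² + (-44 - 3)²)) = √(-608 - 8*√(267289 + (-47)²)) = √(-608 - 8*√(267289 + 2209)) = √(-608 - 376*√122)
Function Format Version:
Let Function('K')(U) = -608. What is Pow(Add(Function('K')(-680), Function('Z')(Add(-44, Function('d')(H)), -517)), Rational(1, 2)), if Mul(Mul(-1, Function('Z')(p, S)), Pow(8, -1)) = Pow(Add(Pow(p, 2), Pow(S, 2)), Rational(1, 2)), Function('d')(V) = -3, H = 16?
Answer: Mul(2, Pow(Add(-152, Mul(-94, Pow(122, Rational(1, 2)))), Rational(1, 2))) ≈ Mul(69.000, I)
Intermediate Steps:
Function('Z')(p, S) = Mul(-8, Pow(Add(Pow(S, 2), Pow(p, 2)), Rational(1, 2))) (Function('Z')(p, S) = Mul(-8, Pow(Add(Pow(p, 2), Pow(S, 2)), Rational(1, 2))) = Mul(-8, Pow(Add(Pow(S, 2), Pow(p, 2)), Rational(1, 2))))
Pow(Add(Function('K')(-680), Function('Z')(Add(-44, Function('d')(H)), -517)), Rational(1, 2)) = Pow(Add(-608, Mul(-8, Pow(Add(Pow(-517, 2), Pow(Add(-44, -3), 2)), Rational(1, 2)))), Rational(1, 2)) = Pow(Add(-608, Mul(-8, Pow(Add(267289, Pow(-47, 2)), Rational(1, 2)))), Rational(1, 2)) = Pow(Add(-608, Mul(-8, Pow(Add(267289, 2209), Rational(1, 2)))), Rational(1, 2)) = Pow(Add(-608, Mul(-8, Pow(269498, Rational(1, 2)))), Rational(1, 2)) = Pow(Add(-608, Mul(-8, Mul(47, Pow(122, Rational(1, 2))))), Rational(1, 2)) = Pow(Add(-608, Mul(-376, Pow(122, Rational(1, 2)))), Rational(1, 2))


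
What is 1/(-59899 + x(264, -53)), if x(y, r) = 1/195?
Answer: -195/11680304 ≈ -1.6695e-5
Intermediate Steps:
x(y, r) = 1/195
1/(-59899 + x(264, -53)) = 1/(-59899 + 1/195) = 1/(-11680304/195) = -195/11680304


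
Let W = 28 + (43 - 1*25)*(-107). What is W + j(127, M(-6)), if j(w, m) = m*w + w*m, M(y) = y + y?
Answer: -4946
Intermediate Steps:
M(y) = 2*y
j(w, m) = 2*m*w (j(w, m) = m*w + m*w = 2*m*w)
W = -1898 (W = 28 + (43 - 25)*(-107) = 28 + 18*(-107) = 28 - 1926 = -1898)
W + j(127, M(-6)) = -1898 + 2*(2*(-6))*127 = -1898 + 2*(-12)*127 = -1898 - 3048 = -4946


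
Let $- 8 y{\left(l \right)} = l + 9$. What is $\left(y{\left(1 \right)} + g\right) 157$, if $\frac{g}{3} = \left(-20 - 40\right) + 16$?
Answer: $- \frac{83681}{4} \approx -20920.0$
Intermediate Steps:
$g = -132$ ($g = 3 \left(\left(-20 - 40\right) + 16\right) = 3 \left(-60 + 16\right) = 3 \left(-44\right) = -132$)
$y{\left(l \right)} = - \frac{9}{8} - \frac{l}{8}$ ($y{\left(l \right)} = - \frac{l + 9}{8} = - \frac{9 + l}{8} = - \frac{9}{8} - \frac{l}{8}$)
$\left(y{\left(1 \right)} + g\right) 157 = \left(\left(- \frac{9}{8} - \frac{1}{8}\right) - 132\right) 157 = \left(- \frac{5}{4} - 132\right) 157 = \left(- \frac{533}{4}\right) 157 = - \frac{83681}{4}$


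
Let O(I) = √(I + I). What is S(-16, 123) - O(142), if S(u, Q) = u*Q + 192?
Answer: -1776 - 2*√71 ≈ -1792.9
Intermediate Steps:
S(u, Q) = 192 + Q*u (S(u, Q) = Q*u + 192 = 192 + Q*u)
O(I) = √2*√I (O(I) = √(2*I) = √2*√I)
S(-16, 123) - O(142) = (192 + 123*(-16)) - √2*√142 = (192 - 1968) - 2*√71 = -1776 - 2*√71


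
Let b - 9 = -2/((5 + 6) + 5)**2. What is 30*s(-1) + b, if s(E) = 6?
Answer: 24191/128 ≈ 188.99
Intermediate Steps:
b = 1151/128 (b = 9 - 2/((5 + 6) + 5)**2 = 9 - 2/(11 + 5)**2 = 9 - 2/(16**2) = 9 - 2/256 = 9 - 2*1/256 = 9 - 1/128 = 1151/128 ≈ 8.9922)
30*s(-1) + b = 30*6 + 1151/128 = 180 + 1151/128 = 24191/128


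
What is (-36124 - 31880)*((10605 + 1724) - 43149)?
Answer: 2095883280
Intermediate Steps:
(-36124 - 31880)*((10605 + 1724) - 43149) = -68004*(12329 - 43149) = -68004*(-30820) = 2095883280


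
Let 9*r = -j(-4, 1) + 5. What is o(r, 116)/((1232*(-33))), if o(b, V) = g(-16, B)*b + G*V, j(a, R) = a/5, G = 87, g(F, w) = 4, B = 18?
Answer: -2581/10395 ≈ -0.24829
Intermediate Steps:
j(a, R) = a/5 (j(a, R) = a*(1/5) = a/5)
r = 29/45 (r = (-(-4)/5 + 5)/9 = (-1*(-4/5) + 5)/9 = (4/5 + 5)/9 = (1/9)*(29/5) = 29/45 ≈ 0.64444)
o(b, V) = 4*b + 87*V
o(r, 116)/((1232*(-33))) = (4*(29/45) + 87*116)/((1232*(-33))) = (116/45 + 10092)/(-40656) = (454256/45)*(-1/40656) = -2581/10395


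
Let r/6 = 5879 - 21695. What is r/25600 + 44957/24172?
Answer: -17858233/9668800 ≈ -1.8470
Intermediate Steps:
r = -94896 (r = 6*(5879 - 21695) = 6*(-15816) = -94896)
r/25600 + 44957/24172 = -94896/25600 + 44957/24172 = -94896*1/25600 + 44957*(1/24172) = -5931/1600 + 44957/24172 = -17858233/9668800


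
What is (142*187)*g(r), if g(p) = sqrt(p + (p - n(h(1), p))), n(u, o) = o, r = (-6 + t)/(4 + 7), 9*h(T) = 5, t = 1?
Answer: 2414*I*sqrt(55) ≈ 17903.0*I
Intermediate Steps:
h(T) = 5/9 (h(T) = (1/9)*5 = 5/9)
r = -5/11 (r = (-6 + 1)/(4 + 7) = -5/11 ≈ -0.45455)
g(p) = sqrt(p) (g(p) = sqrt(p + (p - p)) = sqrt(p + 0) = sqrt(p))
(142*187)*g(r) = (142*187)*sqrt(-5/11) = 26554*(I*sqrt(55)/11) = 2414*I*sqrt(55)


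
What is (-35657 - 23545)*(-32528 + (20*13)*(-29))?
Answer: 2372105736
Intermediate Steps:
(-35657 - 23545)*(-32528 + (20*13)*(-29)) = -59202*(-32528 + 260*(-29)) = -59202*(-32528 - 7540) = -59202*(-40068) = 2372105736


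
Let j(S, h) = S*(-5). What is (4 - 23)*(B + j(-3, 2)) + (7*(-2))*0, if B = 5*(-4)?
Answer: 95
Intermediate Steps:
j(S, h) = -5*S
B = -20
(4 - 23)*(B + j(-3, 2)) + (7*(-2))*0 = (4 - 23)*(-20 - 5*(-3)) + (7*(-2))*0 = -19*(-20 + 15) - 14*0 = -19*(-5) + 0 = 95 + 0 = 95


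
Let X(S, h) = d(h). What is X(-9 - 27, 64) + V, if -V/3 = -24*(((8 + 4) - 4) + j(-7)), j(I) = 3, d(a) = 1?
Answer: 793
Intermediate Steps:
X(S, h) = 1
V = 792 (V = -(-72)*(((8 + 4) - 4) + 3) = -(-72)*((12 - 4) + 3) = -(-72)*(8 + 3) = -(-72)*11 = -3*(-264) = 792)
X(-9 - 27, 64) + V = 1 + 792 = 793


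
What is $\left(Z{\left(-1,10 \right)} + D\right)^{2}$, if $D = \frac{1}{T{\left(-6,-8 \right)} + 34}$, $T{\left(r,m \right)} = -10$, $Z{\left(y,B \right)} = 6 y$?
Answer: $\frac{20449}{576} \approx 35.502$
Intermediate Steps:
$D = \frac{1}{24}$ ($D = \frac{1}{-10 + 34} = \frac{1}{24} \approx 0.041667$)
$\left(Z{\left(-1,10 \right)} + D\right)^{2} = \left(6 \left(-1\right) + \frac{1}{24}\right)^{2} = \left(-6 + \frac{1}{24}\right)^{2} = \left(- \frac{143}{24}\right)^{2} = \frac{20449}{576}$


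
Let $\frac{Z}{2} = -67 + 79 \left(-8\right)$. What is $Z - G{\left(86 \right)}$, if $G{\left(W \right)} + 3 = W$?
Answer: $-1481$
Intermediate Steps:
$G{\left(W \right)} = -3 + W$
$Z = -1398$ ($Z = 2 \left(-67 + 79 \left(-8\right)\right) = 2 \left(-67 - 632\right) = 2 \left(-699\right) = -1398$)
$Z - G{\left(86 \right)} = -1398 - \left(-3 + 86\right) = -1398 - 83 = -1481$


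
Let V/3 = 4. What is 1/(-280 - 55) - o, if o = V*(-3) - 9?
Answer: 15074/335 ≈ 44.997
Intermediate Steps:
V = 12 (V = 3*4 = 12)
o = -45 (o = 12*(-3) - 9 = -36 - 9 = -45)
1/(-280 - 55) - o = 1/(-280 - 55) - 1*(-45) = 1/(-335) + 45 = -1/335 + 45 = 15074/335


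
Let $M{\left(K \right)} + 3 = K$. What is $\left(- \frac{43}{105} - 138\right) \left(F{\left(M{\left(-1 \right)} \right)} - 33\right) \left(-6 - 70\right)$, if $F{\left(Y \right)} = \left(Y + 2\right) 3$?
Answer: $- \frac{14358604}{35} \approx -4.1025 \cdot 10^{5}$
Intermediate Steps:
$M{\left(K \right)} = -3 + K$
$F{\left(Y \right)} = 6 + 3 Y$ ($F{\left(Y \right)} = \left(2 + Y\right) 3 = 6 + 3 Y$)
$\left(- \frac{43}{105} - 138\right) \left(F{\left(M{\left(-1 \right)} \right)} - 33\right) \left(-6 - 70\right) = \left(- \frac{43}{105} - 138\right) \left(\left(6 + 3 \left(-3 - 1\right)\right) - 33\right) \left(-6 - 70\right) = \left(\left(-43\right) \frac{1}{105} - 138\right) \left(\left(6 + 3 \left(-4\right)\right) - 33\right) \left(-76\right) = \left(- \frac{43}{105} - 138\right) \left(\left(6 - 12\right) - 33\right) \left(-76\right) = - \frac{14533 \left(-6 - 33\right) \left(-76\right)}{105} = - \frac{14533 \left(\left(-39\right) \left(-76\right)\right)}{105} = \left(- \frac{14533}{105}\right) 2964 = - \frac{14358604}{35}$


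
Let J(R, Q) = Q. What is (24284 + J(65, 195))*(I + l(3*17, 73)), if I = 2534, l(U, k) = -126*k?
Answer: -163128056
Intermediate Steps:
(24284 + J(65, 195))*(I + l(3*17, 73)) = (24284 + 195)*(2534 - 126*73) = 24479*(2534 - 9198) = 24479*(-6664) = -163128056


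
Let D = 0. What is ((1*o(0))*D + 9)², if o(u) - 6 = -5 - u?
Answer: 81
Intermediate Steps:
o(u) = 1 - u (o(u) = 6 + (-5 - u) = 1 - u)
((1*o(0))*D + 9)² = ((1*(1 - 1*0))*0 + 9)² = ((1*(1 + 0))*0 + 9)² = ((1*1)*0 + 9)² = (1*0 + 9)² = (0 + 9)² = 9² = 81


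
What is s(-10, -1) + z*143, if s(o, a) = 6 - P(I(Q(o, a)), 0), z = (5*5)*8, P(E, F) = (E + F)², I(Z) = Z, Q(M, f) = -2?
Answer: 28602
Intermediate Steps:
z = 200 (z = 25*8 = 200)
s(o, a) = 2 (s(o, a) = 6 - (-2 + 0)² = 6 - 1*(-2)² = 6 - 1*4 = 6 - 4 = 2)
s(-10, -1) + z*143 = 2 + 200*143 = 2 + 28600 = 28602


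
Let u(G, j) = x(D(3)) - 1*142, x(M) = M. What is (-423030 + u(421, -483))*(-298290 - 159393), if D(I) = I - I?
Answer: 193678630476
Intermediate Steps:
D(I) = 0
u(G, j) = -142 (u(G, j) = 0 - 1*142 = 0 - 142 = -142)
(-423030 + u(421, -483))*(-298290 - 159393) = (-423030 - 142)*(-298290 - 159393) = -423172*(-457683) = 193678630476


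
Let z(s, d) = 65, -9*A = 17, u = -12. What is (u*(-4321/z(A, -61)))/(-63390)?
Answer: -8642/686725 ≈ -0.012584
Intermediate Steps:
A = -17/9 (A = -1/9*17 = -17/9 ≈ -1.8889)
(u*(-4321/z(A, -61)))/(-63390) = -(-51852)/65/(-63390) = -(-51852)/65*(-1/63390) = -12*(-4321/65)*(-1/63390) = (51852/65)*(-1/63390) = -8642/686725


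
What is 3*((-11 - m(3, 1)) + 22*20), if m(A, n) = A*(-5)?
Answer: 1332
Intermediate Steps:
m(A, n) = -5*A
3*((-11 - m(3, 1)) + 22*20) = 3*((-11 - (-5)*3) + 22*20) = 3*((-11 - 1*(-15)) + 440) = 3*((-11 + 15) + 440) = 3*(4 + 440) = 3*444 = 1332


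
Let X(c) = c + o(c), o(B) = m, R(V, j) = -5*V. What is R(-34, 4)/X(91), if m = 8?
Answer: 170/99 ≈ 1.7172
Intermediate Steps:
o(B) = 8
X(c) = 8 + c (X(c) = c + 8 = 8 + c)
R(-34, 4)/X(91) = (-5*(-34))/(8 + 91) = 170/99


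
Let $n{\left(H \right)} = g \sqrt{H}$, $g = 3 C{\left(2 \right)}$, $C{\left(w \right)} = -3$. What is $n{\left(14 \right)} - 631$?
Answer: $-631 - 9 \sqrt{14} \approx -664.67$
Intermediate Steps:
$g = -9$ ($g = 3 \left(-3\right) = -9$)
$n{\left(H \right)} = - 9 \sqrt{H}$
$n{\left(14 \right)} - 631 = - 9 \sqrt{14} - 631 = -631 - 9 \sqrt{14}$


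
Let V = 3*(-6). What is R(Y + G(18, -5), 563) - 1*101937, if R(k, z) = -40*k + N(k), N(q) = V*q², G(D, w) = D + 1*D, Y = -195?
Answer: -550635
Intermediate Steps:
V = -18
G(D, w) = 2*D (G(D, w) = D + D = 2*D)
N(q) = -18*q²
R(k, z) = -40*k - 18*k²
R(Y + G(18, -5), 563) - 1*101937 = 2*(-195 + 2*18)*(-20 - 9*(-195 + 2*18)) - 1*101937 = 2*(-195 + 36)*(-20 - 9*(-195 + 36)) - 101937 = 2*(-159)*(-20 - 9*(-159)) - 101937 = 2*(-159)*(-20 + 1431) - 101937 = 2*(-159)*1411 - 101937 = -448698 - 101937 = -550635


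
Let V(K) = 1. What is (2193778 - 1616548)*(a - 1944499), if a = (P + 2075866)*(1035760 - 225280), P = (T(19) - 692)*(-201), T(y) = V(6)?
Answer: 1036136109503835030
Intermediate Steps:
T(y) = 1
P = 138891 (P = (1 - 692)*(-201) = -691*(-201) = 138891)
a = 1795016253360 (a = (138891 + 2075866)*(1035760 - 225280) = 2214757*810480 = 1795016253360)
(2193778 - 1616548)*(a - 1944499) = (2193778 - 1616548)*(1795016253360 - 1944499) = 577230*1795014308861 = 1036136109503835030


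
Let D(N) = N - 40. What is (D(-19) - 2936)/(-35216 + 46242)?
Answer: -2995/11026 ≈ -0.27163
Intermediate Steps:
D(N) = -40 + N
(D(-19) - 2936)/(-35216 + 46242) = ((-40 - 19) - 2936)/(-35216 + 46242) = (-59 - 2936)/11026 = -2995*1/11026 = -2995/11026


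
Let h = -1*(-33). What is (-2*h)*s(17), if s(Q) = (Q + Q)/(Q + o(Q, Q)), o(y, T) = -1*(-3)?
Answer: -561/5 ≈ -112.20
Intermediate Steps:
h = 33
o(y, T) = 3
s(Q) = 2*Q/(3 + Q) (s(Q) = (Q + Q)/(Q + 3) = (2*Q)/(3 + Q) = 2*Q/(3 + Q))
(-2*h)*s(17) = (-2*33)*(2*17/(3 + 17)) = -132*17/20 = -66*17/10 = -561/5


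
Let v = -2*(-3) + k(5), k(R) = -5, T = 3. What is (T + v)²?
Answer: 16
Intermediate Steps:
v = 1 (v = -2*(-3) - 5 = 6 - 5 = 1)
(T + v)² = (3 + 1)² = 4² = 16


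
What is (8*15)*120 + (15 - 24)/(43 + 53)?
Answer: 460797/32 ≈ 14400.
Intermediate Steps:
(8*15)*120 + (15 - 24)/(43 + 53) = 120*120 - 9/96 = 14400 - 9*1/96 = 14400 - 3/32 = 460797/32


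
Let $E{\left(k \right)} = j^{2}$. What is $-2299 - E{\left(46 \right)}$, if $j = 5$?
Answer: $-2324$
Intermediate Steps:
$E{\left(k \right)} = 25$ ($E{\left(k \right)} = 5^{2} = 25$)
$-2299 - E{\left(46 \right)} = -2299 - 25 = -2324$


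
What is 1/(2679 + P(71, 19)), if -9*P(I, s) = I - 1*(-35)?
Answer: 9/24005 ≈ 0.00037492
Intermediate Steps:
P(I, s) = -35/9 - I/9 (P(I, s) = -(I - 1*(-35))/9 = -(I + 35)/9 = -(35 + I)/9 = -35/9 - I/9)
1/(2679 + P(71, 19)) = 1/(2679 + (-35/9 - ⅑*71)) = 1/(2679 + (-35/9 - 71/9)) = 1/(2679 - 106/9) = 1/(24005/9) = 9/24005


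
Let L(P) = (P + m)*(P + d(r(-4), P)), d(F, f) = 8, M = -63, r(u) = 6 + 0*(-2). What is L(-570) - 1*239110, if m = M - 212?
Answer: 235780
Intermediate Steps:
r(u) = 6 (r(u) = 6 + 0 = 6)
m = -275 (m = -63 - 212 = -275)
L(P) = (-275 + P)*(8 + P) (L(P) = (P - 275)*(P + 8) = (-275 + P)*(8 + P))
L(-570) - 1*239110 = (-2200 + (-570)² - 267*(-570)) - 1*239110 = (-2200 + 324900 + 152190) - 239110 = 474890 - 239110 = 235780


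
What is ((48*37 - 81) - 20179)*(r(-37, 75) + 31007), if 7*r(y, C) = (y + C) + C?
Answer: -4014022408/7 ≈ -5.7343e+8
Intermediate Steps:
r(y, C) = y/7 + 2*C/7 (r(y, C) = ((y + C) + C)/7 = ((C + y) + C)/7 = (y + 2*C)/7 = y/7 + 2*C/7)
((48*37 - 81) - 20179)*(r(-37, 75) + 31007) = ((48*37 - 81) - 20179)*(((⅐)*(-37) + (2/7)*75) + 31007) = ((1776 - 81) - 20179)*((-37/7 + 150/7) + 31007) = (1695 - 20179)*(113/7 + 31007) = -18484*217162/7 = -4014022408/7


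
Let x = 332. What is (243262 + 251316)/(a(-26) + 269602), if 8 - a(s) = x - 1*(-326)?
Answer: 247289/134476 ≈ 1.8389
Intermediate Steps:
a(s) = -650 (a(s) = 8 - (332 - 1*(-326)) = 8 - (332 + 326) = 8 - 1*658 = 8 - 658 = -650)
(243262 + 251316)/(a(-26) + 269602) = (243262 + 251316)/(-650 + 269602) = 494578/268952 = 494578*(1/268952) = 247289/134476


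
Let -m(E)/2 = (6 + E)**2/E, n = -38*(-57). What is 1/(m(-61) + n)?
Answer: 61/138176 ≈ 0.00044147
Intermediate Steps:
n = 2166
m(E) = -2*(6 + E)**2/E
1/(m(-61) + n) = 1/(-2*(6 - 61)**2/(-61) + 2166) = 1/(-2*(-1/61)*(-55)**2 + 2166) = 1/(-2*(-1/61)*3025 + 2166) = 1/(6050/61 + 2166) = 1/(138176/61) = 61/138176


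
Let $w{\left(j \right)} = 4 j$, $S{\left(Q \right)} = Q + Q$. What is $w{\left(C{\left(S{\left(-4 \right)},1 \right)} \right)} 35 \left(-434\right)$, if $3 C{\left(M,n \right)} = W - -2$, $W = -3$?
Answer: $\frac{60760}{3} \approx 20253.0$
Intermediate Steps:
$S{\left(Q \right)} = 2 Q$
$C{\left(M,n \right)} = - \frac{1}{3}$ ($C{\left(M,n \right)} = \frac{-3 - -2}{3} = \frac{-3 + 2}{3} = \frac{1}{3} \left(-1\right) = - \frac{1}{3}$)
$w{\left(C{\left(S{\left(-4 \right)},1 \right)} \right)} 35 \left(-434\right) = 4 \left(- \frac{1}{3}\right) 35 \left(-434\right) = \left(- \frac{4}{3}\right) \left(-15190\right) = \frac{60760}{3}$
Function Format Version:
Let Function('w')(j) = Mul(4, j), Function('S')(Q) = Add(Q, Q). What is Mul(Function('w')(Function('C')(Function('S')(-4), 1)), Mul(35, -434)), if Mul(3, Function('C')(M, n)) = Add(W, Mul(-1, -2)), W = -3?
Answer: Rational(60760, 3) ≈ 20253.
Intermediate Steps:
Function('S')(Q) = Mul(2, Q)
Function('C')(M, n) = Rational(-1, 3) (Function('C')(M, n) = Mul(Rational(1, 3), Add(-3, Mul(-1, -2))) = Mul(Rational(1, 3), Add(-3, 2)) = Mul(Rational(1, 3), -1) = Rational(-1, 3))
Mul(Function('w')(Function('C')(Function('S')(-4), 1)), Mul(35, -434)) = Mul(Mul(4, Rational(-1, 3)), Mul(35, -434)) = Mul(Rational(-4, 3), -15190) = Rational(60760, 3)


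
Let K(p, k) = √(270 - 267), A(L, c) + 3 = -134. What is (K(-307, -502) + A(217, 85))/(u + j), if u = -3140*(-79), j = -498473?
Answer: 137/250413 - √3/250413 ≈ 0.00054018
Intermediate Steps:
A(L, c) = -137 (A(L, c) = -3 - 134 = -137)
u = 248060
K(p, k) = √3
(K(-307, -502) + A(217, 85))/(u + j) = (√3 - 137)/(248060 - 498473) = (-137 + √3)/(-250413) = (-137 + √3)*(-1/250413) = 137/250413 - √3/250413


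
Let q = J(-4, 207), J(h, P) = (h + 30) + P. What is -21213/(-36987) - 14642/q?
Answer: -178873675/2872657 ≈ -62.268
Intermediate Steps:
J(h, P) = 30 + P + h (J(h, P) = (30 + h) + P = 30 + P + h)
q = 233 (q = 30 + 207 - 4 = 233)
-21213/(-36987) - 14642/q = -21213/(-36987) - 14642/233 = -21213*(-1/36987) - 14642*1/233 = 7071/12329 - 14642/233 = -178873675/2872657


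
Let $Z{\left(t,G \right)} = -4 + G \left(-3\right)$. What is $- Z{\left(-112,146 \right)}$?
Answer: $442$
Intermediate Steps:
$Z{\left(t,G \right)} = -4 - 3 G$
$- Z{\left(-112,146 \right)} = - (-4 - 438) = \left(-1\right) \left(-442\right) = 442$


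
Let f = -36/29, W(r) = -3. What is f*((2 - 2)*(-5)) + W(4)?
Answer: -3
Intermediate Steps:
f = -36/29 (f = -36*1/29 = -36/29 ≈ -1.2414)
f*((2 - 2)*(-5)) + W(4) = -36*(2 - 2)*(-5)/29 - 3 = -0*(-5) - 3 = -36/29*0 - 3 = 0 - 3 = -3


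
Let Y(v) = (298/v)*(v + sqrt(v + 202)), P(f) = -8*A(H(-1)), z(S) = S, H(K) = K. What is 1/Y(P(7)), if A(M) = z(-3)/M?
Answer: 144/29651 + 6*sqrt(178)/29651 ≈ 0.0075562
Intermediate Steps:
A(M) = -3/M
P(f) = -24 (P(f) = -(-24)/(-1) = -(-24)*(-1) = -8*3 = -24)
Y(v) = 298*(v + sqrt(202 + v))/v (Y(v) = (298/v)*(v + sqrt(202 + v)) = 298*(v + sqrt(202 + v))/v)
1/Y(P(7)) = 1/(298 + 298*sqrt(202 - 24)/(-24)) = 1/(298 + 298*(-1/24)*sqrt(178)) = 1/(298 - 149*sqrt(178)/12)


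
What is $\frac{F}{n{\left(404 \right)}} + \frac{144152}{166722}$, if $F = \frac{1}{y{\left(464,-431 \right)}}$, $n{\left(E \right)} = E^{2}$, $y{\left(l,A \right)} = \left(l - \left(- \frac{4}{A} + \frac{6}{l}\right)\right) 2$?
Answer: $\frac{1229229248461037}{1421690695910868} \approx 0.86462$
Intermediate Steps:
$y{\left(l,A \right)} = - \frac{12}{l} + 2 l + \frac{8}{A}$ ($y{\left(l,A \right)} = \left(l - \frac{6}{l} + \frac{4}{A}\right) 2 = - \frac{12}{l} + 2 l + \frac{8}{A}$)
$F = \frac{49996}{46394067}$ ($F = \frac{1}{- \frac{12}{464} + 2 \cdot 464 + \frac{8}{-431}} = \frac{1}{\left(-12\right) \frac{1}{464} + 928 + 8 \left(- \frac{1}{431}\right)} = \frac{1}{- \frac{3}{116} + 928 - \frac{8}{431}} = \frac{1}{\frac{46394067}{49996}} = \frac{49996}{46394067} \approx 0.0010776$)
$\frac{F}{n{\left(404 \right)}} + \frac{144152}{166722} = \frac{49996}{46394067 \cdot 404^{2}} + \frac{144152}{166722} = \frac{49996}{46394067 \cdot 163216} + 144152 \cdot \frac{1}{166722} = \frac{49996}{46394067} \cdot \frac{1}{163216} + \frac{1948}{2253} = \frac{12499}{1893063509868} + \frac{1948}{2253} = \frac{1229229248461037}{1421690695910868}$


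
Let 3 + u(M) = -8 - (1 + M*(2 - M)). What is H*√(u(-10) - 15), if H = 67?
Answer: 67*√93 ≈ 646.13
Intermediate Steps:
u(M) = -12 - M*(2 - M) (u(M) = -3 + (-8 - (1 + M*(2 - M))) = -3 + (-8 + (-1 - M*(2 - M))) = -3 + (-9 - M*(2 - M)) = -12 - M*(2 - M))
H*√(u(-10) - 15) = 67*√((-12 + (-10)² - 2*(-10)) - 15) = 67*√((-12 + 100 + 20) - 15) = 67*√(108 - 15) = 67*√93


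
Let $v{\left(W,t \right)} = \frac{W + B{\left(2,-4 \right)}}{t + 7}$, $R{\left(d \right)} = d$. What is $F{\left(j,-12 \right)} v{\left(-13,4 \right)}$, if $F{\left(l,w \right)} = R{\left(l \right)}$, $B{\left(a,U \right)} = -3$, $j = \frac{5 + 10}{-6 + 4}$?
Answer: $\frac{120}{11} \approx 10.909$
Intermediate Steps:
$j = - \frac{15}{2}$ ($j = \frac{15}{-2} = 15 \left(- \frac{1}{2}\right) = - \frac{15}{2} \approx -7.5$)
$F{\left(l,w \right)} = l$
$v{\left(W,t \right)} = \frac{-3 + W}{7 + t}$ ($v{\left(W,t \right)} = \frac{W - 3}{t + 7} = \frac{-3 + W}{7 + t}$)
$F{\left(j,-12 \right)} v{\left(-13,4 \right)} = - \frac{15 \frac{-3 - 13}{7 + 4}}{2} = - \frac{15 \cdot \frac{1}{11} \left(-16\right)}{2} = \left(- \frac{15}{2}\right) \left(- \frac{16}{11}\right) = \frac{120}{11}$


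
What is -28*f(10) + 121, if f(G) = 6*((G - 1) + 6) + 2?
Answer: -2455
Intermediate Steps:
f(G) = 32 + 6*G (f(G) = 6*((-1 + G) + 6) + 2 = 6*(5 + G) + 2 = (30 + 6*G) + 2 = 32 + 6*G)
-28*f(10) + 121 = -28*(32 + 6*10) + 121 = -28*(32 + 60) + 121 = -28*92 + 121 = -2576 + 121 = -2455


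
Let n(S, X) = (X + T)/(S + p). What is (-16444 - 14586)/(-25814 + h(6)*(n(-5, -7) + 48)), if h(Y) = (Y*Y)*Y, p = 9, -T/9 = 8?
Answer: 15515/9856 ≈ 1.5742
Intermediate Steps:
T = -72 (T = -9*8 = -72)
n(S, X) = (-72 + X)/(9 + S) (n(S, X) = (X - 72)/(S + 9) = (-72 + X)/(9 + S))
h(Y) = Y³ (h(Y) = Y²*Y = Y³)
(-16444 - 14586)/(-25814 + h(6)*(n(-5, -7) + 48)) = (-16444 - 14586)/(-25814 + 6³*((-72 - 7)/(9 - 5) + 48)) = -31030/(-25814 + 216*(-79/4 + 48)) = -31030/(-25814 + 216*(113/4)) = -31030/(-25814 + 6102) = -31030/(-19712) = -31030*(-1/19712) = 15515/9856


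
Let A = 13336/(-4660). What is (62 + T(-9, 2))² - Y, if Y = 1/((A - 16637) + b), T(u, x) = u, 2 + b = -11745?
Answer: 92895580611/33070694 ≈ 2809.0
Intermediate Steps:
b = -11747 (b = -2 - 11745 = -11747)
A = -3334/1165 (A = 13336*(-1/4660) = -3334/1165 ≈ -2.8618)
Y = -1165/33070694 (Y = 1/((-3334/1165 - 16637) - 11747) = 1/(-19385439/1165 - 11747) = 1/(-33070694/1165) = -1165/33070694 ≈ -3.5228e-5)
(62 + T(-9, 2))² - Y = (62 - 9)² - 1*(-1165/33070694) = 53² + 1165/33070694 = 2809 + 1165/33070694 = 92895580611/33070694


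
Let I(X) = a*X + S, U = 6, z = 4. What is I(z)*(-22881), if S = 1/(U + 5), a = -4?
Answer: 4004175/11 ≈ 3.6402e+5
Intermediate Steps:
S = 1/11 (S = 1/(6 + 5) = 1/11 ≈ 0.090909)
I(X) = 1/11 - 4*X (I(X) = -4*X + 1/11 = 1/11 - 4*X)
I(z)*(-22881) = (1/11 - 4*4)*(-22881) = (1/11 - 16)*(-22881) = -175/11*(-22881) = 4004175/11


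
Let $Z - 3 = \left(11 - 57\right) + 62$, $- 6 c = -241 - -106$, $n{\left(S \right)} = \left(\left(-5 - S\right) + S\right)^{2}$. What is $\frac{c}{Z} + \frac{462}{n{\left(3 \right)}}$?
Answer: $\frac{18681}{950} \approx 19.664$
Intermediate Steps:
$n{\left(S \right)} = 25$ ($n{\left(S \right)} = \left(-5\right)^{2} = 25$)
$c = \frac{45}{2}$ ($c = - \frac{-241 - -106}{6} = - \frac{-241 + 106}{6} = \left(- \frac{1}{6}\right) \left(-135\right) = \frac{45}{2} \approx 22.5$)
$Z = 19$ ($Z = 3 + \left(\left(11 - 57\right) + 62\right) = 3 + \left(-46 + 62\right) = 3 + 16 = 19$)
$\frac{c}{Z} + \frac{462}{n{\left(3 \right)}} = \frac{45}{2 \cdot 19} + \frac{462}{25} = \frac{45}{2} \cdot \frac{1}{19} + 462 \cdot \frac{1}{25} = \frac{45}{38} + \frac{462}{25} = \frac{18681}{950}$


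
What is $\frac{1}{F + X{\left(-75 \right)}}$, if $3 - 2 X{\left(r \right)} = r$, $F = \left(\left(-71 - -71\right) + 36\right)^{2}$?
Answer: $\frac{1}{1335} \approx 0.00074906$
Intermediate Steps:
$F = 1296$ ($F = \left(\left(-71 + 71\right) + 36\right)^{2} = \left(0 + 36\right)^{2} = 36^{2} = 1296$)
$X{\left(r \right)} = \frac{3}{2} - \frac{r}{2}$
$\frac{1}{F + X{\left(-75 \right)}} = \frac{1}{1296 + \left(\frac{3}{2} - - \frac{75}{2}\right)} = \frac{1}{1296 + \left(\frac{3}{2} + \frac{75}{2}\right)} = \frac{1}{1296 + 39} = \frac{1}{1335}$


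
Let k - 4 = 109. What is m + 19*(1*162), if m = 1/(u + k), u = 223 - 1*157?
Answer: 550963/179 ≈ 3078.0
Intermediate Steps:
k = 113 (k = 4 + 109 = 113)
u = 66 (u = 223 - 157 = 66)
m = 1/179 (m = 1/(66 + 113) = 1/179 ≈ 0.0055866)
m + 19*(1*162) = 1/179 + 19*(1*162) = 1/179 + 19*162 = 1/179 + 3078 = 550963/179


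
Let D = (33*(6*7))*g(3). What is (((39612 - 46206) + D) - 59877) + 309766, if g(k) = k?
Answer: 247453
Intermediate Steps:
D = 4158 (D = (33*(6*7))*3 = (33*42)*3 = 1386*3 = 4158)
(((39612 - 46206) + D) - 59877) + 309766 = (((39612 - 46206) + 4158) - 59877) + 309766 = ((-6594 + 4158) - 59877) + 309766 = (-2436 - 59877) + 309766 = -62313 + 309766 = 247453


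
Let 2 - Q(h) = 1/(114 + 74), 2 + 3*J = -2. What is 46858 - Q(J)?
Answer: 8808929/188 ≈ 46856.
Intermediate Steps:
J = -4/3 (J = -⅔ + (⅓)*(-2) = -⅔ - ⅔ = -4/3 ≈ -1.3333)
Q(h) = 375/188 (Q(h) = 2 - 1/(114 + 74) = 2 - 1/188 = 375/188)
46858 - Q(J) = 46858 - 1*375/188 = 46858 - 375/188 = 8808929/188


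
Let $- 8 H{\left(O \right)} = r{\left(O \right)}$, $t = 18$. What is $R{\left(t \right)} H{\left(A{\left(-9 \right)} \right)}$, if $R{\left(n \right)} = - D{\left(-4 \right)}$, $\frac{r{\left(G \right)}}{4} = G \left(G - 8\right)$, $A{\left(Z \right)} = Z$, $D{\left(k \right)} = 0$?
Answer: $0$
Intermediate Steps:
$r{\left(G \right)} = 4 G \left(-8 + G\right)$ ($r{\left(G \right)} = 4 G \left(G - 8\right) = 4 G \left(-8 + G\right)$)
$R{\left(n \right)} = 0$ ($R{\left(n \right)} = \left(-1\right) 0 = 0$)
$H{\left(O \right)} = - \frac{O \left(-8 + O\right)}{2}$ ($H{\left(O \right)} = - \frac{4 O \left(-8 + O\right)}{8} = - \frac{O \left(-8 + O\right)}{2}$)
$R{\left(t \right)} H{\left(A{\left(-9 \right)} \right)} = 0 \cdot \frac{1}{2} \left(-9\right) \left(8 - -9\right) = 0 \cdot \frac{1}{2} \left(-9\right) \left(8 + 9\right) = 0 \cdot \frac{1}{2} \left(-9\right) 17 = 0 \left(- \frac{153}{2}\right) = 0$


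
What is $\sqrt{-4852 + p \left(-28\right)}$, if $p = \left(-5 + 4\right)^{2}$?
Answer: $4 i \sqrt{305} \approx 69.857 i$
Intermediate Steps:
$p = 1$ ($p = \left(-1\right)^{2} = 1$)
$\sqrt{-4852 + p \left(-28\right)} = \sqrt{-4852 + 1 \left(-28\right)} = \sqrt{-4852 - 28} = \sqrt{-4880} = 4 i \sqrt{305}$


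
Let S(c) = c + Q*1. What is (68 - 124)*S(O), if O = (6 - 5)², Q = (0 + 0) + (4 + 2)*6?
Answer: -2072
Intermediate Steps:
Q = 36 (Q = 0 + 6*6 = 0 + 36 = 36)
O = 1 (O = 1² = 1)
S(c) = 36 + c (S(c) = c + 36*1 = c + 36 = 36 + c)
(68 - 124)*S(O) = (68 - 124)*(36 + 1) = -56*37 = -2072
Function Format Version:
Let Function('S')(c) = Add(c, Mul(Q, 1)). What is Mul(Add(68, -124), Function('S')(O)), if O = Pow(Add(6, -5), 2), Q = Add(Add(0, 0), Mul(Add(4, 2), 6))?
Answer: -2072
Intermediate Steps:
Q = 36 (Q = Add(0, Mul(6, 6)) = Add(0, 36) = 36)
O = 1 (O = Pow(1, 2) = 1)
Function('S')(c) = Add(36, c) (Function('S')(c) = Add(c, Mul(36, 1)) = Add(c, 36) = Add(36, c))
Mul(Add(68, -124), Function('S')(O)) = Mul(Add(68, -124), Add(36, 1)) = Mul(-56, 37) = -2072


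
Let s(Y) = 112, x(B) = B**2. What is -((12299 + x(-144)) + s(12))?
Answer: -33147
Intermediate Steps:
-((12299 + x(-144)) + s(12)) = -((12299 + (-144)**2) + 112) = -((12299 + 20736) + 112) = -(33035 + 112) = -1*33147 = -33147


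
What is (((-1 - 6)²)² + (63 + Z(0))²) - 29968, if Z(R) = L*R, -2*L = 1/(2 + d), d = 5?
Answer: -23598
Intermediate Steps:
L = -1/14 (L = -1/(2*(2 + 5)) = -½/7 = -½*⅐ = -1/14 ≈ -0.071429)
Z(R) = -R/14
(((-1 - 6)²)² + (63 + Z(0))²) - 29968 = (((-1 - 6)²)² + (63 - 1/14*0)²) - 29968 = (((-7)²)² + (63 + 0)²) - 29968 = (49² + 63²) - 29968 = (2401 + 3969) - 29968 = 6370 - 29968 = -23598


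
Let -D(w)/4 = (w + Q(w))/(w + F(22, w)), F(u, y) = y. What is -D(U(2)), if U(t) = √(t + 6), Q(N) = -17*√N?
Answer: 2 - 17*2^(¼) ≈ -18.217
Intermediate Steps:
U(t) = √(6 + t)
D(w) = -2*(w - 17*√w)/w (D(w) = -4*(w - 17*√w)/(w + w) = -4*(w - 17*√w)/(2*w) = -4*(w - 17*√w)*1/(2*w) = -2*(w - 17*√w)/w)
-D(U(2)) = -(-2 + 34/√(√(6 + 2))) = -(-2 + 34/√(√8)) = -(-2 + 34/√(2*√2)) = -(-2 + 34*(2^(¼)/2)) = -(-2 + 17*2^(¼)) = 2 - 17*2^(¼)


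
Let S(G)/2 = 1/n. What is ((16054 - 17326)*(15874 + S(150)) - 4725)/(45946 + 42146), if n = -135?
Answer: -908839537/3964140 ≈ -229.27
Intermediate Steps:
S(G) = -2/135 (S(G) = 2/(-135) = 2*(-1/135) = -2/135)
((16054 - 17326)*(15874 + S(150)) - 4725)/(45946 + 42146) = ((16054 - 17326)*(15874 - 2/135) - 4725)/(45946 + 42146) = (-1272*2142988/135 - 4725)/88092 = (-908626912/45 - 4725)*(1/88092) = -908839537/45*1/88092 = -908839537/3964140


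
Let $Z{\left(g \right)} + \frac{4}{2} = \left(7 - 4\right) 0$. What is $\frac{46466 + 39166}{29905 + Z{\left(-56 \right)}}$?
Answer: $\frac{85632}{29903} \approx 2.8637$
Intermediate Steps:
$Z{\left(g \right)} = -2$ ($Z{\left(g \right)} = -2 + \left(7 - 4\right) 0 = -2 + 3 \cdot 0 = -2 + 0 = -2$)
$\frac{46466 + 39166}{29905 + Z{\left(-56 \right)}} = \frac{46466 + 39166}{29905 - 2} = \frac{85632}{29903}$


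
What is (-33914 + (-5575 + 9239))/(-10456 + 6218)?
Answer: 15125/2119 ≈ 7.1378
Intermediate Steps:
(-33914 + (-5575 + 9239))/(-10456 + 6218) = (-33914 + 3664)/(-4238) = -30250*(-1/4238) = 15125/2119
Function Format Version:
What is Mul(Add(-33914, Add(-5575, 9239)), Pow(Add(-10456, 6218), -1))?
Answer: Rational(15125, 2119) ≈ 7.1378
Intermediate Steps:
Mul(Add(-33914, Add(-5575, 9239)), Pow(Add(-10456, 6218), -1)) = Mul(Add(-33914, 3664), Pow(-4238, -1)) = Mul(-30250, Rational(-1, 4238)) = Rational(15125, 2119)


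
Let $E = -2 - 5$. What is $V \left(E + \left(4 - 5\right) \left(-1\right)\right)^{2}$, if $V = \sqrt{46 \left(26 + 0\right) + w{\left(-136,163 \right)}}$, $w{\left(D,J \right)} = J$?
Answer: $108 \sqrt{151} \approx 1327.1$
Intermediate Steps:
$E = -7$ ($E = -2 - 5 = -7$)
$V = 3 \sqrt{151}$ ($V = \sqrt{46 \left(26 + 0\right) + 163} = \sqrt{46 \cdot 26 + 163} = \sqrt{1196 + 163} = \sqrt{1359} = 3 \sqrt{151} \approx 36.865$)
$V \left(E + \left(4 - 5\right) \left(-1\right)\right)^{2} = 3 \sqrt{151} \left(-7 + \left(4 - 5\right) \left(-1\right)\right)^{2} = 3 \sqrt{151} \left(-7 - -1\right)^{2} = 3 \sqrt{151} \left(-7 + 1\right)^{2} = 3 \sqrt{151} \left(-6\right)^{2} = 3 \sqrt{151} \cdot 36 = 108 \sqrt{151}$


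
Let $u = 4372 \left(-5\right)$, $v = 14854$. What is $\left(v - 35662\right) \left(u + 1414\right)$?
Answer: $425440368$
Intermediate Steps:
$u = -21860$
$\left(v - 35662\right) \left(u + 1414\right) = \left(14854 - 35662\right) \left(-21860 + 1414\right) = \left(-20808\right) \left(-20446\right) = 425440368$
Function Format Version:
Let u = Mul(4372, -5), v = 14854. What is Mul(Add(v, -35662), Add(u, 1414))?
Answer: 425440368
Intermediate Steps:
u = -21860
Mul(Add(v, -35662), Add(u, 1414)) = Mul(Add(14854, -35662), Add(-21860, 1414)) = Mul(-20808, -20446) = 425440368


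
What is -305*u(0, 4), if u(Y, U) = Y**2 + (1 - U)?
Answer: 915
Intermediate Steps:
u(Y, U) = 1 + Y**2 - U
-305*u(0, 4) = -305*(1 + 0**2 - 1*4) = -305*(1 + 0 - 4) = -305*(-3) = 915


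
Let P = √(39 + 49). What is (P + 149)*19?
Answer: 2831 + 38*√22 ≈ 3009.2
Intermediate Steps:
P = 2*√22 (P = √88 = 2*√22 ≈ 9.3808)
(P + 149)*19 = (2*√22 + 149)*19 = (149 + 2*√22)*19 = 2831 + 38*√22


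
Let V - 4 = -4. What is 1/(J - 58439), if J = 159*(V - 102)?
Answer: -1/74657 ≈ -1.3395e-5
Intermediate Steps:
V = 0 (V = 4 - 4 = 0)
J = -16218 (J = 159*(0 - 102) = 159*(-102) = -16218)
1/(J - 58439) = 1/(-16218 - 58439) = 1/(-74657) = -1/74657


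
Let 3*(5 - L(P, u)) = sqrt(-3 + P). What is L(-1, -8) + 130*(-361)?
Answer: -46925 - 2*I/3 ≈ -46925.0 - 0.66667*I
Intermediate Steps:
L(P, u) = 5 - sqrt(-3 + P)/3
L(-1, -8) + 130*(-361) = (5 - sqrt(-3 - 1)/3) + 130*(-361) = (5 - 2*I/3) - 46930 = -46925 - 2*I/3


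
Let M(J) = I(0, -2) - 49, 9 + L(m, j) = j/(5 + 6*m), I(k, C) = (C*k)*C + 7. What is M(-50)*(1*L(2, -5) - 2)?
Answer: 8064/17 ≈ 474.35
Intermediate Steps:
I(k, C) = 7 + k*C² (I(k, C) = k*C² + 7 = 7 + k*C²)
L(m, j) = -9 + j/(5 + 6*m)
M(J) = -42 (M(J) = (7 + 0*(-2)²) - 49 = (7 + 0*4) - 49 = (7 + 0) - 49 = 7 - 49 = -42)
M(-50)*(1*L(2, -5) - 2) = -42*(1*((-45 - 5 - 54*2)/(5 + 6*2)) - 2) = -42*(1*((-45 - 5 - 108)/(5 + 12)) - 2) = -42*(1*(-158/17) - 2) = -42*(-158/17 - 2) = -42*(-192/17) = 8064/17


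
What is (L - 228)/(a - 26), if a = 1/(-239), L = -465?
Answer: 15057/565 ≈ 26.650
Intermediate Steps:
a = -1/239 ≈ -0.0041841
(L - 228)/(a - 26) = (-465 - 228)/(-1/239 - 26) = -693/(-6215/239) = -693*(-239/6215) = 15057/565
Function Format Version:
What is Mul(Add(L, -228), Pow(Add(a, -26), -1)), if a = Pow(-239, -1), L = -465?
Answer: Rational(15057, 565) ≈ 26.650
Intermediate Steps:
a = Rational(-1, 239) ≈ -0.0041841
Mul(Add(L, -228), Pow(Add(a, -26), -1)) = Mul(Add(-465, -228), Pow(Add(Rational(-1, 239), -26), -1)) = Mul(-693, Pow(Rational(-6215, 239), -1)) = Mul(-693, Rational(-239, 6215)) = Rational(15057, 565)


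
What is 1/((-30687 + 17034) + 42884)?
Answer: 1/29231 ≈ 3.4210e-5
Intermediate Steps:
1/((-30687 + 17034) + 42884) = 1/(-13653 + 42884) = 1/29231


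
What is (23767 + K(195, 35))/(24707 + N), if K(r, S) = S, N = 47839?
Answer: 3967/12091 ≈ 0.32810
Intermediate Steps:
(23767 + K(195, 35))/(24707 + N) = (23767 + 35)/(24707 + 47839) = 23802/72546 = 23802*(1/72546) = 3967/12091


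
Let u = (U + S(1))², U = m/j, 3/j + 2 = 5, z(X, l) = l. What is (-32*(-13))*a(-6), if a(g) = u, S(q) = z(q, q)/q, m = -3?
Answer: 1664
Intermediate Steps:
j = 1 (j = 3/(-2 + 5) = 3/3 = 3*(⅓) = 1)
S(q) = 1 (S(q) = q/q = 1)
U = -3 (U = -3/1 = -3*1 = -3)
u = 4 (u = (-3 + 1)² = (-2)² = 4)
a(g) = 4
(-32*(-13))*a(-6) = -32*(-13)*4 = 416*4 = 1664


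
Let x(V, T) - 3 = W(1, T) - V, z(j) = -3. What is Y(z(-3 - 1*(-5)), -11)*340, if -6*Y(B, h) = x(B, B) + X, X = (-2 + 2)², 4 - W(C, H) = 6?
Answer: -680/3 ≈ -226.67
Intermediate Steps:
W(C, H) = -2 (W(C, H) = 4 - 1*6 = 4 - 6 = -2)
X = 0 (X = 0² = 0)
x(V, T) = 1 - V (x(V, T) = 3 + (-2 - V) = 1 - V)
Y(B, h) = -⅙ + B/6 (Y(B, h) = -((1 - B) + 0)/6 = -(1 - B)/6 = -⅙ + B/6)
Y(z(-3 - 1*(-5)), -11)*340 = (-⅙ + (⅙)*(-3))*340 = (-⅙ - ½)*340 = -⅔*340 = -680/3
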